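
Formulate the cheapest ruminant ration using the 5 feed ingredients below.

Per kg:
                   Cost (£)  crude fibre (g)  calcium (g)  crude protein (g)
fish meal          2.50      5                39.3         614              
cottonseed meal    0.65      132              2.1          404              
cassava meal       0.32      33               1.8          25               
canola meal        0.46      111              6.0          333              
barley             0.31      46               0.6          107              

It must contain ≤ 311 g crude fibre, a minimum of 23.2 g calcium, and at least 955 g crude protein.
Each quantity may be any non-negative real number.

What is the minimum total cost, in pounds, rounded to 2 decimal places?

Let x1 = kg of fish meal, x2 = kg of cottonseed meal, x3 = kg of cassava meal, x4 = kg of canola meal, x5 = kg of barley.
Minimize 2.5x1 + 0.65x2 + 0.32x3 + 0.46x4 + 0.31x5 s.t.:
  5x1 + 132x2 + 33x3 + 111x4 + 46x5 ≤ 311   (crude fibre)
  39.3x1 + 2.1x2 + 1.8x3 + 6x4 + 0.6x5 ≥ 23.2   (calcium)
  614x1 + 404x2 + 25x3 + 333x4 + 107x5 ≥ 955   (crude protein)
  x1, x2, x3, x4, x5 ≥ 0.
At the optimum only fish meal, canola meal are positive (cottonseed meal, cassava meal, barley = 0). The calcium and crude protein requirements are met with equality.
Optimal quantities: fish meal = 0.2122 kg, canola meal = 2.477 kg.
Hence cost = 2.5·0.2122 + 0.46·2.477 = £1.6699.

£1.67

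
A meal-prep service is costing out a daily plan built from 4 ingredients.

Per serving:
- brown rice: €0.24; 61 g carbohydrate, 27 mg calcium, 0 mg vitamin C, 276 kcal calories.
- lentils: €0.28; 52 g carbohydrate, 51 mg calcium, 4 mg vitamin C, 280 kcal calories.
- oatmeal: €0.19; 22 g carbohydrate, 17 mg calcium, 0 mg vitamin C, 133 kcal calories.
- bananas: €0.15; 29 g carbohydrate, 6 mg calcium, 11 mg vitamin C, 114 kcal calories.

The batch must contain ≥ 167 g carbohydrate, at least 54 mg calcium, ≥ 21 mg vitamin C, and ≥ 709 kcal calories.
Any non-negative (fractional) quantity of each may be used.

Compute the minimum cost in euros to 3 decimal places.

€0.726

This is a linear program. Let x1 = servings of brown rice, x2 = servings of lentils, x3 = servings of oatmeal, x4 = servings of bananas.
Minimize 0.24x1 + 0.28x2 + 0.19x3 + 0.15x4 with:
  61x1 + 52x2 + 22x3 + 29x4 ≥ 167   (carbohydrate)
  27x1 + 51x2 + 17x3 + 6x4 ≥ 54   (calcium)
  4x2 + 11x4 ≥ 21   (vitamin C)
  276x1 + 280x2 + 133x3 + 114x4 ≥ 709   (calories)
  x1, x2, x3, x4 ≥ 0.
The cheapest feasible vertex uses only brown rice, bananas; lentils, oatmeal are not used. There the carbohydrate and vitamin C constraints are tight.
That vertex is x1 = 1.83, x4 = 1.909.
Total cost: 0.24·1.83 + 0.15·1.909 = 0.72555.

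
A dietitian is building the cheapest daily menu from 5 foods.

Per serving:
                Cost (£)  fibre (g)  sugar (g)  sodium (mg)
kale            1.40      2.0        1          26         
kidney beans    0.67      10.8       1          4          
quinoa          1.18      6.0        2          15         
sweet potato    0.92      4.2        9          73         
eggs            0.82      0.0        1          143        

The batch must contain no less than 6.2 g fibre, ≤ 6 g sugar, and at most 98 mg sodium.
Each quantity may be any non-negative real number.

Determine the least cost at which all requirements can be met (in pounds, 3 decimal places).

£0.385

Let x1 = servings of kale, x2 = servings of kidney beans, x3 = servings of quinoa, x4 = servings of sweet potato, x5 = servings of eggs.
min 1.4x1 + 0.67x2 + 1.18x3 + 0.92x4 + 0.82x5 s.t.:
  2x1 + 10.8x2 + 6x3 + 4.2x4 ≥ 6.2   (fibre)
  1x1 + 1x2 + 2x3 + 9x4 + 1x5 ≤ 6   (sugar)
  26x1 + 4x2 + 15x3 + 73x4 + 143x5 ≤ 98   (sodium)
  x1, x2, x3, x4, x5 ≥ 0.
At the optimum only kidney beans is positive (kale, quinoa, sweet potato, eggs = 0). There the fibre constraint is tight.
Solving gives x2 = 0.5741.
Objective = 0.67·0.5741 = 0.38465.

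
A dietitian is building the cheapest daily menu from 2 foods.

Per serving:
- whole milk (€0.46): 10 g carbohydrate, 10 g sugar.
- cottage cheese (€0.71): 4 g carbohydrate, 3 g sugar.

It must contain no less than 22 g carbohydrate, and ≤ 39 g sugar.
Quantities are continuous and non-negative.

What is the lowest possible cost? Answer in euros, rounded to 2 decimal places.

€1.01

This is a linear program. Let x1 = servings of whole milk, x2 = servings of cottage cheese.
min 0.46x1 + 0.71x2 s.t.:
  10x1 + 4x2 ≥ 22   (carbohydrate)
  10x1 + 3x2 ≤ 39   (sugar)
  x1, x2 ≥ 0.
The minimum-cost mix takes nothing from cottage cheese — only whole milk. The carbohydrate requirement is met with equality.
Optimal quantities: whole milk = 2.2 servings.
Cost = 0.46·2.2 = 1.0120.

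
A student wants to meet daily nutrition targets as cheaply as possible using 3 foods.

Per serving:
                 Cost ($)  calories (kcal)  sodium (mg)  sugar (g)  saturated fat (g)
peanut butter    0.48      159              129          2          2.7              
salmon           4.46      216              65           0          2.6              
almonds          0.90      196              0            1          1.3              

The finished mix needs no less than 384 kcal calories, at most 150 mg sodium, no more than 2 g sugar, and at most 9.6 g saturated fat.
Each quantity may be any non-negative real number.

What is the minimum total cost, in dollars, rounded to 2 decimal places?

$1.75

This is a linear program. Let x1 = servings of peanut butter, x2 = servings of salmon, x3 = servings of almonds.
Minimize 0.48x1 + 4.46x2 + 0.9x3 subject to:
  159x1 + 216x2 + 196x3 ≥ 384   (calories)
  129x1 + 65x2 ≤ 150   (sodium)
  2x1 + 1x3 ≤ 2   (sugar)
  2.7x1 + 2.6x2 + 1.3x3 ≤ 9.6   (saturated fat)
  x1, x2, x3 ≥ 0.
The optimal basis is {peanut butter, almonds}; salmon drops out. The calories and sugar requirements are met with equality.
Optimal quantities: peanut butter = 0.03433 servings, almonds = 1.931 servings.
Objective = 0.48·0.03433 + 0.9·1.931 = 1.7544.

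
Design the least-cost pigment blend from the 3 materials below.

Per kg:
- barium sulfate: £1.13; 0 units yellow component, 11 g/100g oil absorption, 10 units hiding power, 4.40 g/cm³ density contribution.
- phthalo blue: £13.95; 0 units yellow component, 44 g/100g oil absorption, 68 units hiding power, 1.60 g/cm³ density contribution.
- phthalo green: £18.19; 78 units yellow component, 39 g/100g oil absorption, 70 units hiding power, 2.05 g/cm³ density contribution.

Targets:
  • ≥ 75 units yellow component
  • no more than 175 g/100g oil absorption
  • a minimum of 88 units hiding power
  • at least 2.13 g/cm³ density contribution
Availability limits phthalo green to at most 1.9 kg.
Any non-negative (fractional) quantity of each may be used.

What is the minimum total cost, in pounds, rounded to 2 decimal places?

Let x1 = kg of barium sulfate, x2 = kg of phthalo blue, x3 = kg of phthalo green.
Minimise 1.13x1 + 13.95x2 + 18.19x3 with:
  78x3 ≥ 75   (yellow component)
  11x1 + 44x2 + 39x3 ≤ 175   (oil absorption)
  10x1 + 68x2 + 70x3 ≥ 88   (hiding power)
  4.4x1 + 1.6x2 + 2.05x3 ≥ 2.13   (density contribution)
  x3 ≤ 1.9
  x1, x2, x3 ≥ 0.
The minimum-cost mix takes nothing from phthalo blue — only barium sulfate, phthalo green. There the yellow component and hiding power constraints are tight.
So barium sulfate = 2.069 kg, phthalo green = 0.9615 kg.
Objective = 1.13·2.069 + 18.19·0.9615 = 19.8277.

£19.83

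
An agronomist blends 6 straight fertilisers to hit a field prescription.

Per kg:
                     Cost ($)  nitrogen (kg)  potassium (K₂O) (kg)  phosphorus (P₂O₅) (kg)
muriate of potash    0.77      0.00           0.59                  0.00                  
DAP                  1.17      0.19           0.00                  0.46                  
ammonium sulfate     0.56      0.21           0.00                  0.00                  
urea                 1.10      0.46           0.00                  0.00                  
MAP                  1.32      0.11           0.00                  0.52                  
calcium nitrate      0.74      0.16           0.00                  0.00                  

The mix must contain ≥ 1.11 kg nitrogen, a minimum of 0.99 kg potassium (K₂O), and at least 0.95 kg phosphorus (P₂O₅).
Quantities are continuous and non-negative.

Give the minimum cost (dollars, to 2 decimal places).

Let x1 = kg of muriate of potash, x2 = kg of DAP, x3 = kg of ammonium sulfate, x4 = kg of urea, x5 = kg of MAP, x6 = kg of calcium nitrate.
Minimize 0.77x1 + 1.17x2 + 0.56x3 + 1.1x4 + 1.32x5 + 0.74x6 s.t.:
  0.19x2 + 0.21x3 + 0.46x4 + 0.11x5 + 0.16x6 ≥ 1.11   (nitrogen)
  0.59x1 ≥ 0.99   (potassium (K₂O))
  0.46x2 + 0.52x5 ≥ 0.95   (phosphorus (P₂O₅))
  x1, x2, x3, x4, x5, x6 ≥ 0.
At the optimum only muriate of potash, DAP, urea are positive (ammonium sulfate, MAP, calcium nitrate = 0). Binding constraints: nitrogen, potassium (K₂O), phosphorus (P₂O₅).
That vertex is x1 = 1.678, x2 = 2.065, x4 = 1.56.
Hence cost = 0.77·1.678 + 1.17·2.065 + 1.1·1.56 = $5.4241.

$5.42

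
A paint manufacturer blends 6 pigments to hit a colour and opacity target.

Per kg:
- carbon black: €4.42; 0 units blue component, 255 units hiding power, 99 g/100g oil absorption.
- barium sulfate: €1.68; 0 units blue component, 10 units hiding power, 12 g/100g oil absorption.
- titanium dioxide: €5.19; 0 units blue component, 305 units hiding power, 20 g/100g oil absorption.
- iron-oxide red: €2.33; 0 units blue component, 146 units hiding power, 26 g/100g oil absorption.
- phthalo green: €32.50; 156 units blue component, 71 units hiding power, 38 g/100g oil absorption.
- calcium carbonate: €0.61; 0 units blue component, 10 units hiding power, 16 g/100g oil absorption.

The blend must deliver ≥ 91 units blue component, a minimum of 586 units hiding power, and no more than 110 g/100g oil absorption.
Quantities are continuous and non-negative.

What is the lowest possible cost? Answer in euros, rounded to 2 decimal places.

Treat it as an LP. Let x1 = kg of carbon black, x2 = kg of barium sulfate, x3 = kg of titanium dioxide, x4 = kg of iron-oxide red, x5 = kg of phthalo green, x6 = kg of calcium carbonate.
Minimize 4.42x1 + 1.68x2 + 5.19x3 + 2.33x4 + 32.5x5 + 0.61x6 subject to:
  156x5 ≥ 91   (blue component)
  255x1 + 10x2 + 305x3 + 146x4 + 71x5 + 10x6 ≥ 586   (hiding power)
  99x1 + 12x2 + 20x3 + 26x4 + 38x5 + 16x6 ≤ 110   (oil absorption)
  x1, x2, x3, x4, x5, x6 ≥ 0.
The cheapest feasible vertex uses only titanium dioxide, iron-oxide red, phthalo green; carbon black, barium sulfate, calcium carbonate are not used. The blue component, hiding power, oil absorption requirements are met with equality.
That vertex is x3 = 0.26657, x4 = 3.1732, x5 = 0.58333.
Objective = 5.19·0.26657 + 2.33·3.1732 + 32.5·0.58333 = 27.7353.

€27.74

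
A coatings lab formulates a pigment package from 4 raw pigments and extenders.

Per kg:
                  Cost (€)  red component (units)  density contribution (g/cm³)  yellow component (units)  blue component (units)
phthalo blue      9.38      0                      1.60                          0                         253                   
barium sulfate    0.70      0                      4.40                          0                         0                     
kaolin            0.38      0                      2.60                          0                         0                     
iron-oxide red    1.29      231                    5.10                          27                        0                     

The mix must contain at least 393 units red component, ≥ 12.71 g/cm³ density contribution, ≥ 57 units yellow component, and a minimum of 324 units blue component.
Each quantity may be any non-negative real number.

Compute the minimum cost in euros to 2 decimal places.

Let x1 = kg of phthalo blue, x2 = kg of barium sulfate, x3 = kg of kaolin, x4 = kg of iron-oxide red.
min 9.38x1 + 0.7x2 + 0.38x3 + 1.29x4 with:
  231x4 ≥ 393   (red component)
  1.6x1 + 4.4x2 + 2.6x3 + 5.1x4 ≥ 12.71   (density contribution)
  27x4 ≥ 57   (yellow component)
  253x1 ≥ 324   (blue component)
  x1, x2, x3, x4 ≥ 0.
At the optimum only phthalo blue, iron-oxide red are positive (barium sulfate, kaolin = 0). There the yellow component and blue component constraints are tight.
Optimal quantities: phthalo blue = 1.281 kg, iron-oxide red = 2.111 kg.
Total cost: 9.38·1.281 + 1.29·2.111 = 14.7390.

€14.74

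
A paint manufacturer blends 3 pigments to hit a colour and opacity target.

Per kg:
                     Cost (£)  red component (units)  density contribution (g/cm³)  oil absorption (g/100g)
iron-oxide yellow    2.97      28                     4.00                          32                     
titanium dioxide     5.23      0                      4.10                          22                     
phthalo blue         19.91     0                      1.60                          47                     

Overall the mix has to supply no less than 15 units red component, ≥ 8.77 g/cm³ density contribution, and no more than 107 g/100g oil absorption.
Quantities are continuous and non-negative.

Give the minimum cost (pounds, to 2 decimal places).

Let x1 = kg of iron-oxide yellow, x2 = kg of titanium dioxide, x3 = kg of phthalo blue.
min 2.97x1 + 5.23x2 + 19.91x3 with:
  28x1 ≥ 15   (red component)
  4x1 + 4.1x2 + 1.6x3 ≥ 8.77   (density contribution)
  32x1 + 22x2 + 47x3 ≤ 107   (oil absorption)
  x1, x2, x3 ≥ 0.
At the optimum only iron-oxide yellow is positive (titanium dioxide, phthalo blue = 0). Binding constraint: density contribution.
Optimal quantities: iron-oxide yellow = 2.192 kg.
Hence cost = 2.97·2.192 = £6.5102.

£6.51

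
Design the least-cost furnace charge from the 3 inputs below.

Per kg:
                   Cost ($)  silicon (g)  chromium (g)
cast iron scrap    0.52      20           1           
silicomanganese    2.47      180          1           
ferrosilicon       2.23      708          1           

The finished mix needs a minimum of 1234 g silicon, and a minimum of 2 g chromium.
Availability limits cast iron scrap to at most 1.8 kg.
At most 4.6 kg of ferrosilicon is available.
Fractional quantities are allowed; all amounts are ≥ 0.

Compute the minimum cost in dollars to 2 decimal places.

$4.01

Let x1 = kg of cast iron scrap, x2 = kg of silicomanganese, x3 = kg of ferrosilicon.
Minimize 0.52x1 + 2.47x2 + 2.23x3 with:
  20x1 + 180x2 + 708x3 ≥ 1234   (silicon)
  1x1 + 1x2 + 1x3 ≥ 2   (chromium)
  x1 ≤ 1.8
  x3 ≤ 4.6
  x1, x2, x3 ≥ 0.
The cheapest feasible vertex uses only cast iron scrap, ferrosilicon; silicomanganese is not used. The silicon and chromium requirements are met with equality.
Solving gives x1 = 0.2645, x3 = 1.735.
Total cost: 0.52·0.2645 + 2.23·1.735 = 4.0066.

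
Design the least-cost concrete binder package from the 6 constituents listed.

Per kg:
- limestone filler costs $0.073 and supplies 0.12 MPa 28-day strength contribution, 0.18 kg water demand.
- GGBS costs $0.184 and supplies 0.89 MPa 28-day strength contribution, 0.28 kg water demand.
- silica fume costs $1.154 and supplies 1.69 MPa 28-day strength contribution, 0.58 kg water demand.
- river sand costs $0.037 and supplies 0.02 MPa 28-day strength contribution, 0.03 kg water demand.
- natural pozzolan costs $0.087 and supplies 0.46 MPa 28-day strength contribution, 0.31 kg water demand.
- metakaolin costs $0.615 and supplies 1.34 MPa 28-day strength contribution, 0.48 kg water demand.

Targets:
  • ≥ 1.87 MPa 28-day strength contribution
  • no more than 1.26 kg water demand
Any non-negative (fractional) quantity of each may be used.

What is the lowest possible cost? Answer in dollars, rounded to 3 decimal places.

Treat it as an LP. Let x1 = kg of limestone filler, x2 = kg of GGBS, x3 = kg of silica fume, x4 = kg of river sand, x5 = kg of natural pozzolan, x6 = kg of metakaolin.
Minimize 0.073x1 + 0.184x2 + 1.154x3 + 0.037x4 + 0.087x5 + 0.615x6 s.t.:
  0.12x1 + 0.89x2 + 1.69x3 + 0.02x4 + 0.46x5 + 1.34x6 ≥ 1.87   (28-day strength contribution)
  0.18x1 + 0.28x2 + 0.58x3 + 0.03x4 + 0.31x5 + 0.48x6 ≤ 1.26   (water demand)
  x1, x2, x3, x4, x5, x6 ≥ 0.
The cheapest feasible vertex uses only GGBS, natural pozzolan; limestone filler, silica fume, river sand, metakaolin are not used. There the 28-day strength contribution and water demand constraints are tight.
That vertex is x2 = 0.0006798, x5 = 4.064.
Cost = 0.184·0.0006798 + 0.087·4.064 = 0.35369.

$0.354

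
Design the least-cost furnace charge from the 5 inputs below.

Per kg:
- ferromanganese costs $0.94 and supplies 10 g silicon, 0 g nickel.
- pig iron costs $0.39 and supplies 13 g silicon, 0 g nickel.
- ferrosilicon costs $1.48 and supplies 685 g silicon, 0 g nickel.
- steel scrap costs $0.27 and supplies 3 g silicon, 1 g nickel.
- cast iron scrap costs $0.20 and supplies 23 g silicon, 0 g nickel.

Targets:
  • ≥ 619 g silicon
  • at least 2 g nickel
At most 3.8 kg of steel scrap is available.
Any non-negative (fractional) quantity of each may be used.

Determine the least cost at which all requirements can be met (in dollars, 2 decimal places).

Set it up as a linear program. Let x1 = kg of ferromanganese, x2 = kg of pig iron, x3 = kg of ferrosilicon, x4 = kg of steel scrap, x5 = kg of cast iron scrap.
Minimize 0.94x1 + 0.39x2 + 1.48x3 + 0.27x4 + 0.2x5 s.t.:
  10x1 + 13x2 + 685x3 + 3x4 + 23x5 ≥ 619   (silicon)
  1x4 ≥ 2   (nickel)
  x4 ≤ 3.8
  x1, x2, x3, x4, x5 ≥ 0.
The cheapest feasible vertex uses only ferrosilicon, steel scrap; ferromanganese, pig iron, cast iron scrap are not used. Binding constraints: silicon and nickel.
So ferrosilicon = 0.8949 kg, steel scrap = 2 kg.
Objective = 1.48·0.8949 + 0.27·2 = 1.8645.

$1.86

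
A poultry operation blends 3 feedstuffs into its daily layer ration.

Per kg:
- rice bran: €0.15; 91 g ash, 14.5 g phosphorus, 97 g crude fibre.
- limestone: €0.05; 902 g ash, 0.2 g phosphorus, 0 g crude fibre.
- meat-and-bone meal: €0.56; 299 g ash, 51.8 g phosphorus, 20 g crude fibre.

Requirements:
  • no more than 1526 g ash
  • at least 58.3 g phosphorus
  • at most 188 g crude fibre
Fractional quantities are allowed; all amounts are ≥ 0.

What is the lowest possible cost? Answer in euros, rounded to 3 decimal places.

€0.618

This is a linear program. Let x1 = kg of rice bran, x2 = kg of limestone, x3 = kg of meat-and-bone meal.
Minimize 0.15x1 + 0.05x2 + 0.56x3 subject to:
  91x1 + 902x2 + 299x3 ≤ 1526   (ash)
  14.5x1 + 0.2x2 + 51.8x3 ≥ 58.3   (phosphorus)
  97x1 + 20x3 ≤ 188   (crude fibre)
  x1, x2, x3 ≥ 0.
At the optimum only rice bran, meat-and-bone meal are positive (limestone = 0). Binding constraints: phosphorus and crude fibre.
So rice bran = 1.811 kg, meat-and-bone meal = 0.6187 kg.
Cost = 0.15·1.811 + 0.56·0.6187 = 0.61812.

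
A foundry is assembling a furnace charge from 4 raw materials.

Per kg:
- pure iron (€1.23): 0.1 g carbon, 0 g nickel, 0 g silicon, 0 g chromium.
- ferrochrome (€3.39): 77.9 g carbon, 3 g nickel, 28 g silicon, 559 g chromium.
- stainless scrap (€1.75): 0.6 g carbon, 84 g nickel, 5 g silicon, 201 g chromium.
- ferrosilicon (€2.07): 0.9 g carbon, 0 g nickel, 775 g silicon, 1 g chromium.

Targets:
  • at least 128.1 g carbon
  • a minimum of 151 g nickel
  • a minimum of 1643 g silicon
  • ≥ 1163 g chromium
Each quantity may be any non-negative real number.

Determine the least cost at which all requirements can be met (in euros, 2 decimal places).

Set it up as a linear program. Let x1 = kg of pure iron, x2 = kg of ferrochrome, x3 = kg of stainless scrap, x4 = kg of ferrosilicon.
Minimize 1.23x1 + 3.39x2 + 1.75x3 + 2.07x4 subject to:
  0.1x1 + 77.9x2 + 0.6x3 + 0.9x4 ≥ 128.1   (carbon)
  3x2 + 84x3 ≥ 151   (nickel)
  28x2 + 5x3 + 775x4 ≥ 1643   (silicon)
  559x2 + 201x3 + 1x4 ≥ 1163   (chromium)
  x1, x2, x3, x4 ≥ 0.
The minimum-cost mix takes nothing from pure iron — only ferrochrome, stainless scrap, ferrosilicon. There the carbon, nickel, silicon constraints are tight.
Optimal quantities: ferrochrome = 1.607 kg, stainless scrap = 1.74 kg, ferrosilicon = 2.051 kg.
Cost = 3.39·1.607 + 1.75·1.74 + 2.07·2.051 = 12.7383.

€12.74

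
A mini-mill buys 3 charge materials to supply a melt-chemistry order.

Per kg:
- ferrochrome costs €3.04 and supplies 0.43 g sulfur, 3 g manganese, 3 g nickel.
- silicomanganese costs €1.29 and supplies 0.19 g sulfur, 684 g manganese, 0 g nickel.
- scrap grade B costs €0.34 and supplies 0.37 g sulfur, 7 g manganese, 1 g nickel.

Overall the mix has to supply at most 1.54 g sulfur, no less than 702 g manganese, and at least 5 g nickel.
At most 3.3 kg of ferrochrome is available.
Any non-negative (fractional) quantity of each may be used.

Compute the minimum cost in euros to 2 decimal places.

This is a linear program. Let x1 = kg of ferrochrome, x2 = kg of silicomanganese, x3 = kg of scrap grade B.
min 3.04x1 + 1.29x2 + 0.34x3 subject to:
  0.43x1 + 0.19x2 + 0.37x3 ≤ 1.54   (sulfur)
  3x1 + 684x2 + 7x3 ≥ 702   (manganese)
  3x1 + 1x3 ≥ 5   (nickel)
  x1 ≤ 3.3
  x1, x2, x3 ≥ 0.
The optimal mix uses every input. Binding constraints: sulfur, manganese, nickel.
That vertex is x1 = 0.7337, x2 = 0.9945, x3 = 2.799.
Total cost: 3.04·0.7337 + 1.29·0.9945 + 0.34·2.799 = 4.46501.

€4.47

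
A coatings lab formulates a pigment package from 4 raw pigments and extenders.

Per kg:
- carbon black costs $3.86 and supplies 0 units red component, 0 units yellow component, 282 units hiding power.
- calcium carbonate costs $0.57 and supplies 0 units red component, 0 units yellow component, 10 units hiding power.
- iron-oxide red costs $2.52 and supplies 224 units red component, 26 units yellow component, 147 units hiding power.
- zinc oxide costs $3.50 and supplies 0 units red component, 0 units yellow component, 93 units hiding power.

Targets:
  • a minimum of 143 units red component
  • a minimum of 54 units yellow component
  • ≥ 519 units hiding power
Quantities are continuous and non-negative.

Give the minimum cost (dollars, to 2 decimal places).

$8.16

Let x1 = kg of carbon black, x2 = kg of calcium carbonate, x3 = kg of iron-oxide red, x4 = kg of zinc oxide.
Minimise 3.86x1 + 0.57x2 + 2.52x3 + 3.5x4 with:
  224x3 ≥ 143   (red component)
  26x3 ≥ 54   (yellow component)
  282x1 + 10x2 + 147x3 + 93x4 ≥ 519   (hiding power)
  x1, x2, x3, x4 ≥ 0.
At the optimum only carbon black, iron-oxide red are positive (calcium carbonate, zinc oxide = 0). Binding constraints: yellow component and hiding power.
So carbon black = 0.7578 kg, iron-oxide red = 2.077 kg.
Cost = 3.86·0.7578 + 2.52·2.077 = 8.1591.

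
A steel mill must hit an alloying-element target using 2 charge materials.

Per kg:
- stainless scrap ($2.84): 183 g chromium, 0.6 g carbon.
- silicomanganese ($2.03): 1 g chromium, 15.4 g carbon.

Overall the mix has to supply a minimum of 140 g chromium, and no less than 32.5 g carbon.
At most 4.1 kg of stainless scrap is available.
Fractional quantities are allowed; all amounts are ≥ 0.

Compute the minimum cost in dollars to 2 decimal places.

Let x1 = kg of stainless scrap, x2 = kg of silicomanganese.
Minimise 2.84x1 + 2.03x2 subject to:
  183x1 + 1x2 ≥ 140   (chromium)
  0.6x1 + 15.4x2 ≥ 32.5   (carbon)
  x1 ≤ 4.1
  x1, x2 ≥ 0.
Both inputs are positive at the optimum. There the chromium and carbon constraints are tight.
Solving gives x1 = 0.7537, x2 = 2.081.
Cost = 2.84·0.7537 + 2.03·2.081 = 6.3649.

$6.36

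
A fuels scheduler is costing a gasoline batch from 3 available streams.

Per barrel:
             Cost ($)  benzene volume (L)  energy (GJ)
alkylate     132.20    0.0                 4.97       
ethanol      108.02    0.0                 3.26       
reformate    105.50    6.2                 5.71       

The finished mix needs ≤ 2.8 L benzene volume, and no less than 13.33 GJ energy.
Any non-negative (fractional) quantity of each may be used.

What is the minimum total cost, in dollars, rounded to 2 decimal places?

Set it up as a linear program. Let x1 = barrels of alkylate, x2 = barrels of ethanol, x3 = barrels of reformate.
Minimise 132.2x1 + 108.02x2 + 105.5x3 subject to:
  6.2x3 ≤ 2.8   (benzene volume)
  4.97x1 + 3.26x2 + 5.71x3 ≥ 13.33   (energy)
  x1, x2, x3 ≥ 0.
The cheapest feasible vertex uses only alkylate, reformate; ethanol is not used. There the benzene volume and energy constraints are tight.
That vertex is x1 = 2.16324, x3 = 0.451613.
Objective = 132.2·2.16324 + 105.5·0.451613 = 333.6255.

$333.63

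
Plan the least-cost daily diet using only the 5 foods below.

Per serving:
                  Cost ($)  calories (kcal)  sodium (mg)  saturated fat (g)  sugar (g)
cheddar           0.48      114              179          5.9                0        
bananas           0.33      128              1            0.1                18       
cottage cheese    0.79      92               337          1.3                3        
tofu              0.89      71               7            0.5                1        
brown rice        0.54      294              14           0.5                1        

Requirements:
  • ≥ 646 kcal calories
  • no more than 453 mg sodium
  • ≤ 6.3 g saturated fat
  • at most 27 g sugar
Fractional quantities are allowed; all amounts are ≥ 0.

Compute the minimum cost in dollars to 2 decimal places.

Set it up as a linear program. Let x1 = servings of cheddar, x2 = servings of bananas, x3 = servings of cottage cheese, x4 = servings of tofu, x5 = servings of brown rice.
Minimize 0.48x1 + 0.33x2 + 0.79x3 + 0.89x4 + 0.54x5 subject to:
  114x1 + 128x2 + 92x3 + 71x4 + 294x5 ≥ 646   (calories)
  179x1 + 1x2 + 337x3 + 7x4 + 14x5 ≤ 453   (sodium)
  5.9x1 + 0.1x2 + 1.3x3 + 0.5x4 + 0.5x5 ≤ 6.3   (saturated fat)
  18x2 + 3x3 + 1x4 + 1x5 ≤ 27   (sugar)
  x1, x2, x3, x4, x5 ≥ 0.
The cheapest feasible vertex uses only brown rice; cheddar, bananas, cottage cheese, tofu are not used. There the calories constraint is tight.
So brown rice = 2.197 servings.
Total cost: 0.54·2.197 = 1.1864.

$1.19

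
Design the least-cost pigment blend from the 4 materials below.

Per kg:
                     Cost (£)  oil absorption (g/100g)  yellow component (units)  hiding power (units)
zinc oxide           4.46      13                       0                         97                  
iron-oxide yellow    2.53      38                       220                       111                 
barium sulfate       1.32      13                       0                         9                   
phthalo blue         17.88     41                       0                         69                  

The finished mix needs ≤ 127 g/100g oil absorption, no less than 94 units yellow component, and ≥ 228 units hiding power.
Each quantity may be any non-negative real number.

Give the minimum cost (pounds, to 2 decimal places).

Set it up as a linear program. Let x1 = kg of zinc oxide, x2 = kg of iron-oxide yellow, x3 = kg of barium sulfate, x4 = kg of phthalo blue.
min 4.46x1 + 2.53x2 + 1.32x3 + 17.88x4 s.t.:
  13x1 + 38x2 + 13x3 + 41x4 ≤ 127   (oil absorption)
  220x2 ≥ 94   (yellow component)
  97x1 + 111x2 + 9x3 + 69x4 ≥ 228   (hiding power)
  x1, x2, x3, x4 ≥ 0.
The optimal basis is {iron-oxide yellow}; zinc oxide, barium sulfate, phthalo blue drop out. The hiding power requirement is met with equality.
So iron-oxide yellow = 2.054 kg.
Cost = 2.53·2.054 = 5.1966.

£5.20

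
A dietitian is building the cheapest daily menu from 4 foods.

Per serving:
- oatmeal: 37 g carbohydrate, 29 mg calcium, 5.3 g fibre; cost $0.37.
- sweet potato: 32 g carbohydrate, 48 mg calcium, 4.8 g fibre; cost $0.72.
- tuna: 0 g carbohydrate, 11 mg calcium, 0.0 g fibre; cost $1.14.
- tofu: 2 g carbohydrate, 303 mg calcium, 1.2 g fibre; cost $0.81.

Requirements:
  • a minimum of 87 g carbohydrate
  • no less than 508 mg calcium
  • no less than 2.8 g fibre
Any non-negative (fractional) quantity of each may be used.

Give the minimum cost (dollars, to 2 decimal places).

This is a linear program. Let x1 = servings of oatmeal, x2 = servings of sweet potato, x3 = servings of tuna, x4 = servings of tofu.
min 0.37x1 + 0.72x2 + 1.14x3 + 0.81x4 s.t.:
  37x1 + 32x2 + 2x4 ≥ 87   (carbohydrate)
  29x1 + 48x2 + 11x3 + 303x4 ≥ 508   (calcium)
  5.3x1 + 4.8x2 + 1.2x4 ≥ 2.8   (fibre)
  x1, x2, x3, x4 ≥ 0.
At the optimum only oatmeal, tofu are positive (sweet potato, tuna = 0). The carbohydrate and calcium requirements are met with equality.
Optimal quantities: oatmeal = 2.272 servings, tofu = 1.459 servings.
Total cost: 0.37·2.272 + 0.81·1.459 = 2.0224.

$2.02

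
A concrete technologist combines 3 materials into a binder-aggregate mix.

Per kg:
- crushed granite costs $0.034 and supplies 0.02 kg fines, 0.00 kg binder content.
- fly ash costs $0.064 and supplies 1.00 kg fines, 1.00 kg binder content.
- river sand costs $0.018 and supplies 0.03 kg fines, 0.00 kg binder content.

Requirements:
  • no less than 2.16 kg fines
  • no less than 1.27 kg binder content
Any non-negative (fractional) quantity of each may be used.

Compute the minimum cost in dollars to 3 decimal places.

Treat it as an LP. Let x1 = kg of crushed granite, x2 = kg of fly ash, x3 = kg of river sand.
Minimise 0.034x1 + 0.064x2 + 0.018x3 subject to:
  0.02x1 + 1x2 + 0.03x3 ≥ 2.16   (fines)
  1x2 ≥ 1.27   (binder content)
  x1, x2, x3 ≥ 0.
The cheapest feasible vertex uses only fly ash; crushed granite, river sand are not used. There the fines constraint is tight.
So fly ash = 2.16 kg.
Total cost: 0.064·2.16 = 0.13824.

$0.138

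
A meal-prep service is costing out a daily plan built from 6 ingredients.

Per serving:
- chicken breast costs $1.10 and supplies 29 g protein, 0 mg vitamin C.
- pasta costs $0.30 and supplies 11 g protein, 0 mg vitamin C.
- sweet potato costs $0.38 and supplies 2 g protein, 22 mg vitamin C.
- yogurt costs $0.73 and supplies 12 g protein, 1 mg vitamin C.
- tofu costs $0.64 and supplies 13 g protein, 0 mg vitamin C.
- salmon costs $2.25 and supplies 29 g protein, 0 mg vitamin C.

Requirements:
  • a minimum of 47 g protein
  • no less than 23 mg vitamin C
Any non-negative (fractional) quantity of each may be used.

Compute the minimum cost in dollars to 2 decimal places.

$1.62

Let x1 = servings of chicken breast, x2 = servings of pasta, x3 = servings of sweet potato, x4 = servings of yogurt, x5 = servings of tofu, x6 = servings of salmon.
min 1.1x1 + 0.3x2 + 0.38x3 + 0.73x4 + 0.64x5 + 2.25x6 with:
  29x1 + 11x2 + 2x3 + 12x4 + 13x5 + 29x6 ≥ 47   (protein)
  22x3 + 1x4 ≥ 23   (vitamin C)
  x1, x2, x3, x4, x5, x6 ≥ 0.
The cheapest feasible vertex uses only pasta, sweet potato; chicken breast, yogurt, tofu, salmon are not used. There the protein and vitamin C constraints are tight.
Solving gives x2 = 4.083, x3 = 1.045.
Total cost: 0.3·4.083 + 0.38·1.045 = 1.6220.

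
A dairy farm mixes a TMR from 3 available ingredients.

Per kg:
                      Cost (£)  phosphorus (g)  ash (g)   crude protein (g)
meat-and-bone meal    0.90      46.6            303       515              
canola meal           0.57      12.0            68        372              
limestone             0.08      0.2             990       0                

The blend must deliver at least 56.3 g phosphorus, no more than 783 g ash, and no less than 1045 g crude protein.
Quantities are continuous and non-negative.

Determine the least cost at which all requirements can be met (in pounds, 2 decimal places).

£1.68

Let x1 = kg of meat-and-bone meal, x2 = kg of canola meal, x3 = kg of limestone.
Minimize 0.9x1 + 0.57x2 + 0.08x3 subject to:
  46.6x1 + 12x2 + 0.2x3 ≥ 56.3   (phosphorus)
  303x1 + 68x2 + 990x3 ≤ 783   (ash)
  515x1 + 372x2 ≥ 1045   (crude protein)
  x1, x2, x3 ≥ 0.
The cheapest feasible vertex uses only meat-and-bone meal, canola meal; limestone is not used. There the phosphorus and crude protein constraints are tight.
So meat-and-bone meal = 0.7533 kg, canola meal = 1.766 kg.
Objective = 0.9·0.7533 + 0.57·1.766 = 1.6846.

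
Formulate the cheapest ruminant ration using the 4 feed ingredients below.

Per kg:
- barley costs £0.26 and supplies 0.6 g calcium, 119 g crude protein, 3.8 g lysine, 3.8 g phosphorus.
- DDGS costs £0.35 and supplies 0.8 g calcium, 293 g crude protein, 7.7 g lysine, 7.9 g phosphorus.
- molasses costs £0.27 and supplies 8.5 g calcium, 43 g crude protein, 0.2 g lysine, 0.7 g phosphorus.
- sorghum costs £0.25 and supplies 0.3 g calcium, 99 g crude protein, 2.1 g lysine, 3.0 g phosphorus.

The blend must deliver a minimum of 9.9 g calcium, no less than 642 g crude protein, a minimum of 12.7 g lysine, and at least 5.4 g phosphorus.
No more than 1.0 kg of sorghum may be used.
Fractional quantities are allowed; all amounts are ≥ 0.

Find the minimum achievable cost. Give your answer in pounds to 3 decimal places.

£0.979

Treat it as an LP. Let x1 = kg of barley, x2 = kg of DDGS, x3 = kg of molasses, x4 = kg of sorghum.
min 0.26x1 + 0.35x2 + 0.27x3 + 0.25x4 subject to:
  0.6x1 + 0.8x2 + 8.5x3 + 0.3x4 ≥ 9.9   (calcium)
  119x1 + 293x2 + 43x3 + 99x4 ≥ 642   (crude protein)
  3.8x1 + 7.7x2 + 0.2x3 + 2.1x4 ≥ 12.7   (lysine)
  3.8x1 + 7.9x2 + 0.7x3 + 3x4 ≥ 5.4   (phosphorus)
  x4 ≤ 1
  x1, x2, x3, x4 ≥ 0.
The cheapest feasible vertex uses only DDGS, molasses; barley, sorghum are not used. There the calcium and crude protein constraints are tight.
So DDGS = 2.048 kg, molasses = 0.9719 kg.
Hence cost = 0.35·2.048 + 0.27·0.9719 = £0.97921.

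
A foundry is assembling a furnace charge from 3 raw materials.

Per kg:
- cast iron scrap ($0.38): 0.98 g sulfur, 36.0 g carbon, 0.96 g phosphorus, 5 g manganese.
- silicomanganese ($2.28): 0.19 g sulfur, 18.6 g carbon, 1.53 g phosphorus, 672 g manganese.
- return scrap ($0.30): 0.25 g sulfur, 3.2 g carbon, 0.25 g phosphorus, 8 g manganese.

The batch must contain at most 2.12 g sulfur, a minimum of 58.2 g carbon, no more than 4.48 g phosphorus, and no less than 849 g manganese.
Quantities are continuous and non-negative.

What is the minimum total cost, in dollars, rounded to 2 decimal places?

Let x1 = kg of cast iron scrap, x2 = kg of silicomanganese, x3 = kg of return scrap.
min 0.38x1 + 2.28x2 + 0.3x3 s.t.:
  0.98x1 + 0.19x2 + 0.25x3 ≤ 2.12   (sulfur)
  36x1 + 18.6x2 + 3.2x3 ≥ 58.2   (carbon)
  0.96x1 + 1.53x2 + 0.25x3 ≤ 4.48   (phosphorus)
  5x1 + 672x2 + 8x3 ≥ 849   (manganese)
  x1, x2, x3 ≥ 0.
The minimum-cost mix takes nothing from return scrap — only cast iron scrap, silicomanganese. There the carbon and manganese constraints are tight.
Optimal quantities: cast iron scrap = 0.9676 kg, silicomanganese = 1.256 kg.
Hence cost = 0.38·0.9676 + 2.28·1.256 = $3.2314.

$3.23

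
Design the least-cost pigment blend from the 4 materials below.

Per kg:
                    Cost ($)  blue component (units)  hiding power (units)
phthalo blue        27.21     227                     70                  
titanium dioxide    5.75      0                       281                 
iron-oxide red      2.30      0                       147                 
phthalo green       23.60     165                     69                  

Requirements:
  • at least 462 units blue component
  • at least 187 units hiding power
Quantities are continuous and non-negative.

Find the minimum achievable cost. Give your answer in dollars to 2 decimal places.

$56.08

This is a linear program. Let x1 = kg of phthalo blue, x2 = kg of titanium dioxide, x3 = kg of iron-oxide red, x4 = kg of phthalo green.
Minimize 27.21x1 + 5.75x2 + 2.3x3 + 23.6x4 s.t.:
  227x1 + 165x4 ≥ 462   (blue component)
  70x1 + 281x2 + 147x3 + 69x4 ≥ 187   (hiding power)
  x1, x2, x3, x4 ≥ 0.
The optimal basis is {phthalo blue, iron-oxide red}; titanium dioxide, phthalo green drop out. The blue component and hiding power requirements are met with equality.
Solving gives x1 = 2.03524, x3 = 0.302946.
Hence cost = 27.21·2.03524 + 2.3·0.302946 = $56.0757.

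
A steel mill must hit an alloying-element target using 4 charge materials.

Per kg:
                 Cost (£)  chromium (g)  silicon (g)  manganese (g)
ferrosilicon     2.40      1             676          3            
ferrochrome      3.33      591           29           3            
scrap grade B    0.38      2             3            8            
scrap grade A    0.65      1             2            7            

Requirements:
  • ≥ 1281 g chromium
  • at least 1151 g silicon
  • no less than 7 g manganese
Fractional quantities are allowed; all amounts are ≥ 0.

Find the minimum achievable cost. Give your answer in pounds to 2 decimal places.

£11.07

Treat it as an LP. Let x1 = kg of ferrosilicon, x2 = kg of ferrochrome, x3 = kg of scrap grade B, x4 = kg of scrap grade A.
Minimize 2.4x1 + 3.33x2 + 0.38x3 + 0.65x4 s.t.:
  1x1 + 591x2 + 2x3 + 1x4 ≥ 1281   (chromium)
  676x1 + 29x2 + 3x3 + 2x4 ≥ 1151   (silicon)
  3x1 + 3x2 + 8x3 + 7x4 ≥ 7   (manganese)
  x1, x2, x3, x4 ≥ 0.
The cheapest feasible vertex uses only ferrosilicon, ferrochrome; scrap grade B, scrap grade A are not used. The chromium and silicon requirements are met with equality.
That vertex is x1 = 1.61, x2 = 2.165.
Hence cost = 2.4·1.61 + 3.33·2.165 = £11.0735.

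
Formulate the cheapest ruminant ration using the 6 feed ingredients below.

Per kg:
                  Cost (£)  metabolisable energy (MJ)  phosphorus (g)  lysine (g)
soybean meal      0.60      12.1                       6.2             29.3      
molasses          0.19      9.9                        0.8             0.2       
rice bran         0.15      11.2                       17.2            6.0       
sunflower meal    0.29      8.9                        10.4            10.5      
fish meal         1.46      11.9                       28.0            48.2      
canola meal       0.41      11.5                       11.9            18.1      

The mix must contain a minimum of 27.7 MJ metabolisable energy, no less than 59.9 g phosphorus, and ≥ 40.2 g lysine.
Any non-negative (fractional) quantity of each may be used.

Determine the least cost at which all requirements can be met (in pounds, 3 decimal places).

£0.911

Set it up as a linear program. Let x1 = kg of soybean meal, x2 = kg of molasses, x3 = kg of rice bran, x4 = kg of sunflower meal, x5 = kg of fish meal, x6 = kg of canola meal.
Minimise 0.6x1 + 0.19x2 + 0.15x3 + 0.29x4 + 1.46x5 + 0.41x6 with:
  12.1x1 + 9.9x2 + 11.2x3 + 8.9x4 + 11.9x5 + 11.5x6 ≥ 27.7   (metabolisable energy)
  6.2x1 + 0.8x2 + 17.2x3 + 10.4x4 + 28x5 + 11.9x6 ≥ 59.9   (phosphorus)
  29.3x1 + 0.2x2 + 6x3 + 10.5x4 + 48.2x5 + 18.1x6 ≥ 40.2   (lysine)
  x1, x2, x3, x4, x5, x6 ≥ 0.
At the optimum only soybean meal, rice bran are positive (molasses, sunflower meal, fish meal, canola meal = 0). Binding constraints: phosphorus and lysine.
So soybean meal = 0.7114 kg, rice bran = 3.226 kg.
Objective = 0.6·0.7114 + 0.15·3.226 = 0.91074.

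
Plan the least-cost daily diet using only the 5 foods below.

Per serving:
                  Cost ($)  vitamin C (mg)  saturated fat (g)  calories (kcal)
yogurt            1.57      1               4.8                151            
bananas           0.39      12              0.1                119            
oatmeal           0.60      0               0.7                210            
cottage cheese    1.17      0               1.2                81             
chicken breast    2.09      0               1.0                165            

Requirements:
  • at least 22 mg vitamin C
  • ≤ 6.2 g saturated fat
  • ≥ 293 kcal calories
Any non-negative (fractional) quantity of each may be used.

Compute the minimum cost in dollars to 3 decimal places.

This is a linear program. Let x1 = servings of yogurt, x2 = servings of bananas, x3 = servings of oatmeal, x4 = servings of cottage cheese, x5 = servings of chicken breast.
Minimize 1.57x1 + 0.39x2 + 0.6x3 + 1.17x4 + 2.09x5 subject to:
  1x1 + 12x2 ≥ 22   (vitamin C)
  4.8x1 + 0.1x2 + 0.7x3 + 1.2x4 + 1x5 ≤ 6.2   (saturated fat)
  151x1 + 119x2 + 210x3 + 81x4 + 165x5 ≥ 293   (calories)
  x1, x2, x3, x4, x5 ≥ 0.
The cheapest feasible vertex uses only bananas, oatmeal; yogurt, cottage cheese, chicken breast are not used. The vitamin C and calories requirements are met with equality.
Optimal quantities: bananas = 1.833 servings, oatmeal = 0.3563 servings.
Total cost: 0.39·1.833 + 0.6·0.3563 = 0.92865.

$0.929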